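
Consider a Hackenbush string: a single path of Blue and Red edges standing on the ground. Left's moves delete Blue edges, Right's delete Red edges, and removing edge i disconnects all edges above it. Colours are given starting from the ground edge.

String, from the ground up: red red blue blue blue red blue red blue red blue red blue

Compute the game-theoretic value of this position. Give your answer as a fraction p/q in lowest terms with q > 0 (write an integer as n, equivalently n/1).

-2389/2048

Recurse on prefixes of the 13-edge string red red blue blue blue red blue red blue red blue red blue:
r: Left { none }, Right { 0 } => simplest -1
rr: Left { none }, Right { -1,0 } => simplest -2
rrb: Left { -2 }, Right { -1,0 } => simplest -3/2
rrbb: Left { -2,-3/2 }, Right { -1,0 } => simplest -5/4
rrbbb: Left { -2,-3/2,-5/4 }, Right { -1,0 } => simplest -9/8
rrbbbr: Left { -2,-3/2,-5/4 }, Right { -9/8,-1,0 } => simplest -19/16
rrbbbrb: Left { -2,-3/2,-5/4,-19/16 }, Right { -9/8,-1,0 } => simplest -37/32
rrbbbrbr: Left { -2,-3/2,-5/4,-19/16 }, Right { -37/32,-9/8,-1,0 } => simplest -75/64
rrbbbrbrb: Left { -2,-3/2,-5/4,-19/16,-75/64 }, Right { -37/32,-9/8,-1,0 } => simplest -149/128
rrbbbrbrbr: Left { -2,-3/2,-5/4,-19/16,-75/64 }, Right { -149/128,-37/32,-9/8,-1,0 } => simplest -299/256
rrbbbrbrbrb: Left { -2,-3/2,-5/4,-19/16,-75/64,-299/256 }, Right { -149/128,-37/32,-9/8,-1,0 } => simplest -597/512
rrbbbrbrbrbr: Left { -2,-3/2,-5/4,-19/16,-75/64,-299/256 }, Right { -597/512,-149/128,-37/32,-9/8,-1,0 } => simplest -1195/1024
rrbbbrbrbrbrb: Left { -2,-3/2,-5/4,-19/16,-75/64,-299/256,-1195/1024 }, Right { -597/512,-149/128,-37/32,-9/8,-1,0 } => simplest -2389/2048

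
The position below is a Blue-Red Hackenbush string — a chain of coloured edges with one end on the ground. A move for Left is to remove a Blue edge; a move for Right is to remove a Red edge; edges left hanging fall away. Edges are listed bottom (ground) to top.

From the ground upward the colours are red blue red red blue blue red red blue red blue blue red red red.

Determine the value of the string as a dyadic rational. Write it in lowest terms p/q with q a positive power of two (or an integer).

v_1 [r]  L=[]  R=[0]  — -1
v_2 [rb]  L=[-1]  R=[0]  — -1/2
v_3 [rbr]  L=[-1]  R=[-1/2, 0]  — -3/4
v_4 [rbrr]  L=[-1]  R=[-3/4, -1/2, 0]  — -7/8
v_5 [rbrrb]  L=[-1, -7/8]  R=[-3/4, -1/2, 0]  — -13/16
v_6 [rbrrbb]  L=[-1, -7/8, -13/16]  R=[-3/4, -1/2, 0]  — -25/32
v_7 [rbrrbbr]  L=[-1, -7/8, -13/16]  R=[-25/32, -3/4, -1/2, 0]  — -51/64
v_8 [rbrrbbrr]  L=[-1, -7/8, -13/16]  R=[-51/64, -25/32, -3/4, -1/2, 0]  — -103/128
v_9 [rbrrbbrrb]  L=[-1, -7/8, -13/16, -103/128]  R=[-51/64, -25/32, -3/4, -1/2, 0]  — -205/256
v_10 [rbrrbbrrbr]  L=[-1, -7/8, -13/16, -103/128]  R=[-205/256, -51/64, -25/32, -3/4, -1/2, 0]  — -411/512
v_11 [rbrrbbrrbrb]  L=[-1, -7/8, -13/16, -103/128, -411/512]  R=[-205/256, -51/64, -25/32, -3/4, -1/2, 0]  — -821/1024
v_12 [rbrrbbrrbrbb]  L=[-1, -7/8, -13/16, -103/128, -411/512, -821/1024]  R=[-205/256, -51/64, -25/32, -3/4, -1/2, 0]  — -1641/2048
v_13 [rbrrbbrrbrbbr]  L=[-1, -7/8, -13/16, -103/128, -411/512, -821/1024]  R=[-1641/2048, -205/256, -51/64, -25/32, -3/4, -1/2, 0]  — -3283/4096
v_14 [rbrrbbrrbrbbrr]  L=[-1, -7/8, -13/16, -103/128, -411/512, -821/1024]  R=[-3283/4096, -1641/2048, -205/256, -51/64, -25/32, -3/4, -1/2, 0]  — -6567/8192
v_15 [rbrrbbrrbrbbrrr]  L=[-1, -7/8, -13/16, -103/128, -411/512, -821/1024]  R=[-6567/8192, -3283/4096, -1641/2048, -205/256, -51/64, -25/32, -3/4, -1/2, 0]  — -13135/16384

-13135/16384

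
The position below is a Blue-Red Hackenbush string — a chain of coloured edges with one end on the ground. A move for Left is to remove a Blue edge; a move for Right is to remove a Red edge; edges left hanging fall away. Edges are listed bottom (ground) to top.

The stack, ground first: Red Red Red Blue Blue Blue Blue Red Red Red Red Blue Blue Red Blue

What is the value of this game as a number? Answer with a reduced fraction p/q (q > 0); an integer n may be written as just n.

1 of 15 · R · max L −∞ · min R 0 so -1
2 of 15 · RR · max L −∞ · min R -1 so -2
3 of 15 · RRR · max L −∞ · min R -2 so -3
4 of 15 · RRRB · max L -3 · min R -2 so -5/2
5 of 15 · RRRBB · max L -5/2 · min R -2 so -9/4
6 of 15 · RRRBBB · max L -9/4 · min R -2 so -17/8
7 of 15 · RRRBBBB · max L -17/8 · min R -2 so -33/16
8 of 15 · RRRBBBBR · max L -17/8 · min R -33/16 so -67/32
9 of 15 · RRRBBBBRR · max L -17/8 · min R -67/32 so -135/64
10 of 15 · RRRBBBBRRR · max L -17/8 · min R -135/64 so -271/128
11 of 15 · RRRBBBBRRRR · max L -17/8 · min R -271/128 so -543/256
12 of 15 · RRRBBBBRRRRB · max L -543/256 · min R -271/128 so -1085/512
13 of 15 · RRRBBBBRRRRBB · max L -1085/512 · min R -271/128 so -2169/1024
14 of 15 · RRRBBBBRRRRBBR · max L -1085/512 · min R -2169/1024 so -4339/2048
15 of 15 · RRRBBBBRRRRBBRB · max L -4339/2048 · min R -2169/1024 so -8677/4096

-8677/4096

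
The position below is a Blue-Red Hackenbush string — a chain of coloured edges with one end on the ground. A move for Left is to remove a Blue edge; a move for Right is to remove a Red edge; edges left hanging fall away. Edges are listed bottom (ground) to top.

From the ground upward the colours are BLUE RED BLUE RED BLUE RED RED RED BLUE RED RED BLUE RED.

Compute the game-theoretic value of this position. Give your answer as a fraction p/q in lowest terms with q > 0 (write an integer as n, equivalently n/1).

Prefix values for BLUE RED BLUE RED BLUE RED RED RED BLUE RED RED BLUE RED via {L|R} + simplicity:
1 of 13 · B · max L 0 · min R +∞ gives 1
2 of 13 · BR · max L 0 · min R 1 gives 1/2
3 of 13 · BRB · max L 1/2 · min R 1 gives 3/4
4 of 13 · BRBR · max L 1/2 · min R 3/4 gives 5/8
5 of 13 · BRBRB · max L 5/8 · min R 3/4 gives 11/16
6 of 13 · BRBRBR · max L 5/8 · min R 11/16 gives 21/32
7 of 13 · BRBRBRR · max L 5/8 · min R 21/32 gives 41/64
8 of 13 · BRBRBRRR · max L 5/8 · min R 41/64 gives 81/128
9 of 13 · BRBRBRRRB · max L 81/128 · min R 41/64 gives 163/256
10 of 13 · BRBRBRRRBR · max L 81/128 · min R 163/256 gives 325/512
11 of 13 · BRBRBRRRBRR · max L 81/128 · min R 325/512 gives 649/1024
12 of 13 · BRBRBRRRBRRB · max L 649/1024 · min R 325/512 gives 1299/2048
13 of 13 · BRBRBRRRBRRBR · max L 649/1024 · min R 1299/2048 gives 2597/4096

2597/4096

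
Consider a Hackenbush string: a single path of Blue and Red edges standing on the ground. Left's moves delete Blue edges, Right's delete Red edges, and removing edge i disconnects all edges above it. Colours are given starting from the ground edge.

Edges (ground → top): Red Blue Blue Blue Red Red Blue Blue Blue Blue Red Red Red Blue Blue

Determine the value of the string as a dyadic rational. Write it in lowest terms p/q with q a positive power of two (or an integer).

Recurse on prefixes of the 15-edge string Red Blue Blue Blue Red Red Blue Blue Blue Blue Red Red Red Blue Blue:
R: Left { none }, Right { 0 } → simplest -1
RB: Left { -1 }, Right { 0 } → simplest -1/2
RBB: Left { -1 -1/2 }, Right { 0 } → simplest -1/4
RBBB: Left { -1 -1/2 -1/4 }, Right { 0 } → simplest -1/8
RBBBR: Left { -1 -1/2 -1/4 }, Right { -1/8 0 } → simplest -3/16
RBBBRR: Left { -1 -1/2 -1/4 }, Right { -3/16 -1/8 0 } → simplest -7/32
RBBBRRB: Left { -1 -1/2 -1/4 -7/32 }, Right { -3/16 -1/8 0 } → simplest -13/64
RBBBRRBB: Left { -1 -1/2 -1/4 -7/32 -13/64 }, Right { -3/16 -1/8 0 } → simplest -25/128
RBBBRRBBB: Left { -1 -1/2 -1/4 -7/32 -13/64 -25/128 }, Right { -3/16 -1/8 0 } → simplest -49/256
RBBBRRBBBB: Left { -1 -1/2 -1/4 -7/32 -13/64 -25/128 -49/256 }, Right { -3/16 -1/8 0 } → simplest -97/512
RBBBRRBBBBR: Left { -1 -1/2 -1/4 -7/32 -13/64 -25/128 -49/256 }, Right { -97/512 -3/16 -1/8 0 } → simplest -195/1024
RBBBRRBBBBRR: Left { -1 -1/2 -1/4 -7/32 -13/64 -25/128 -49/256 }, Right { -195/1024 -97/512 -3/16 -1/8 0 } → simplest -391/2048
RBBBRRBBBBRRR: Left { -1 -1/2 -1/4 -7/32 -13/64 -25/128 -49/256 }, Right { -391/2048 -195/1024 -97/512 -3/16 -1/8 0 } → simplest -783/4096
RBBBRRBBBBRRRB: Left { -1 -1/2 -1/4 -7/32 -13/64 -25/128 -49/256 -783/4096 }, Right { -391/2048 -195/1024 -97/512 -3/16 -1/8 0 } → simplest -1565/8192
RBBBRRBBBBRRRBB: Left { -1 -1/2 -1/4 -7/32 -13/64 -25/128 -49/256 -783/4096 -1565/8192 }, Right { -391/2048 -195/1024 -97/512 -3/16 -1/8 0 } → simplest -3129/16384

-3129/16384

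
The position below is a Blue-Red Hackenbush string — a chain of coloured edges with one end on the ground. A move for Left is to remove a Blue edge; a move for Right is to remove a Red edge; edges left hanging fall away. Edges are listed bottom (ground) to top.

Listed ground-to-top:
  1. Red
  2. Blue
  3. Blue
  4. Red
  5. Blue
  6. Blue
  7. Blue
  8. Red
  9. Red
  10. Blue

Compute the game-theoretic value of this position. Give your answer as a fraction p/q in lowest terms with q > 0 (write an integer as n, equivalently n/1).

-141/512

step 1: add Red to get R; options L={ · } R={ 0 } -> -1
step 2: add Blue to get RB; options L={ -1 } R={ 0 } -> -1/2
step 3: add Blue to get RBB; options L={ -1, -1/2 } R={ 0 } -> -1/4
step 4: add Red to get RBBR; options L={ -1, -1/2 } R={ -1/4, 0 } -> -3/8
step 5: add Blue to get RBBRB; options L={ -1, -1/2, -3/8 } R={ -1/4, 0 } -> -5/16
step 6: add Blue to get RBBRBB; options L={ -1, -1/2, -3/8, -5/16 } R={ -1/4, 0 } -> -9/32
step 7: add Blue to get RBBRBBB; options L={ -1, -1/2, -3/8, -5/16, -9/32 } R={ -1/4, 0 } -> -17/64
step 8: add Red to get RBBRBBBR; options L={ -1, -1/2, -3/8, -5/16, -9/32 } R={ -17/64, -1/4, 0 } -> -35/128
step 9: add Red to get RBBRBBBRR; options L={ -1, -1/2, -3/8, -5/16, -9/32 } R={ -35/128, -17/64, -1/4, 0 } -> -71/256
step 10: add Blue to get RBBRBBBRRB; options L={ -1, -1/2, -3/8, -5/16, -9/32, -71/256 } R={ -35/128, -17/64, -1/4, 0 } -> -141/512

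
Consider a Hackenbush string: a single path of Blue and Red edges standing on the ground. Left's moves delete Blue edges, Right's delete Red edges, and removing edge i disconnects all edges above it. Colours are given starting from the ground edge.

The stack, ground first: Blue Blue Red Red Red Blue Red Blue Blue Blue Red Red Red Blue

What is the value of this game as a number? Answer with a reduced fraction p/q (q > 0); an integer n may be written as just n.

4835/4096

step 1: add Blue to get B; options L={ 0 } R={ — } so 1
step 2: add Blue to get BB; options L={ 0 1 } R={ — } so 2
step 3: add Red to get BBR; options L={ 0 1 } R={ 2 } so 3/2
step 4: add Red to get BBRR; options L={ 0 1 } R={ 3/2 2 } so 5/4
step 5: add Red to get BBRRR; options L={ 0 1 } R={ 5/4 3/2 2 } so 9/8
step 6: add Blue to get BBRRRB; options L={ 0 1 9/8 } R={ 5/4 3/2 2 } so 19/16
step 7: add Red to get BBRRRBR; options L={ 0 1 9/8 } R={ 19/16 5/4 3/2 2 } so 37/32
step 8: add Blue to get BBRRRBRB; options L={ 0 1 9/8 37/32 } R={ 19/16 5/4 3/2 2 } so 75/64
step 9: add Blue to get BBRRRBRBB; options L={ 0 1 9/8 37/32 75/64 } R={ 19/16 5/4 3/2 2 } so 151/128
step 10: add Blue to get BBRRRBRBBB; options L={ 0 1 9/8 37/32 75/64 151/128 } R={ 19/16 5/4 3/2 2 } so 303/256
step 11: add Red to get BBRRRBRBBBR; options L={ 0 1 9/8 37/32 75/64 151/128 } R={ 303/256 19/16 5/4 3/2 2 } so 605/512
step 12: add Red to get BBRRRBRBBBRR; options L={ 0 1 9/8 37/32 75/64 151/128 } R={ 605/512 303/256 19/16 5/4 3/2 2 } so 1209/1024
step 13: add Red to get BBRRRBRBBBRRR; options L={ 0 1 9/8 37/32 75/64 151/128 } R={ 1209/1024 605/512 303/256 19/16 5/4 3/2 2 } so 2417/2048
step 14: add Blue to get BBRRRBRBBBRRRB; options L={ 0 1 9/8 37/32 75/64 151/128 2417/2048 } R={ 1209/1024 605/512 303/256 19/16 5/4 3/2 2 } so 4835/4096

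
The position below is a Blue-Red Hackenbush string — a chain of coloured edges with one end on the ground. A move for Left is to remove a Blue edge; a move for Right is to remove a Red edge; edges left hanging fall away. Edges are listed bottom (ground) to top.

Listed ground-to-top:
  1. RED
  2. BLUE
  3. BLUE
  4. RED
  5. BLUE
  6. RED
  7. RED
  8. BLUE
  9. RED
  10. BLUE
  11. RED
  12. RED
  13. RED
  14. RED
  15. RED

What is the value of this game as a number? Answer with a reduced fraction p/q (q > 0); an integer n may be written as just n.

g_1 [R]  L=[·]  R=[0]  → -1
g_2 [RB]  L=[-1]  R=[0]  → -1/2
g_3 [RBB]  L=[-1 -1/2]  R=[0]  → -1/4
g_4 [RBBR]  L=[-1 -1/2]  R=[-1/4 0]  → -3/8
g_5 [RBBRB]  L=[-1 -1/2 -3/8]  R=[-1/4 0]  → -5/16
g_6 [RBBRBR]  L=[-1 -1/2 -3/8]  R=[-5/16 -1/4 0]  → -11/32
g_7 [RBBRBRR]  L=[-1 -1/2 -3/8]  R=[-11/32 -5/16 -1/4 0]  → -23/64
g_8 [RBBRBRRB]  L=[-1 -1/2 -3/8 -23/64]  R=[-11/32 -5/16 -1/4 0]  → -45/128
g_9 [RBBRBRRBR]  L=[-1 -1/2 -3/8 -23/64]  R=[-45/128 -11/32 -5/16 -1/4 0]  → -91/256
g_10 [RBBRBRRBRB]  L=[-1 -1/2 -3/8 -23/64 -91/256]  R=[-45/128 -11/32 -5/16 -1/4 0]  → -181/512
g_11 [RBBRBRRBRBR]  L=[-1 -1/2 -3/8 -23/64 -91/256]  R=[-181/512 -45/128 -11/32 -5/16 -1/4 0]  → -363/1024
g_12 [RBBRBRRBRBRR]  L=[-1 -1/2 -3/8 -23/64 -91/256]  R=[-363/1024 -181/512 -45/128 -11/32 -5/16 -1/4 0]  → -727/2048
g_13 [RBBRBRRBRBRRR]  L=[-1 -1/2 -3/8 -23/64 -91/256]  R=[-727/2048 -363/1024 -181/512 -45/128 -11/32 -5/16 -1/4 0]  → -1455/4096
g_14 [RBBRBRRBRBRRRR]  L=[-1 -1/2 -3/8 -23/64 -91/256]  R=[-1455/4096 -727/2048 -363/1024 -181/512 -45/128 -11/32 -5/16 -1/4 0]  → -2911/8192
g_15 [RBBRBRRBRBRRRRR]  L=[-1 -1/2 -3/8 -23/64 -91/256]  R=[-2911/8192 -1455/4096 -727/2048 -363/1024 -181/512 -45/128 -11/32 -5/16 -1/4 0]  → -5823/16384

-5823/16384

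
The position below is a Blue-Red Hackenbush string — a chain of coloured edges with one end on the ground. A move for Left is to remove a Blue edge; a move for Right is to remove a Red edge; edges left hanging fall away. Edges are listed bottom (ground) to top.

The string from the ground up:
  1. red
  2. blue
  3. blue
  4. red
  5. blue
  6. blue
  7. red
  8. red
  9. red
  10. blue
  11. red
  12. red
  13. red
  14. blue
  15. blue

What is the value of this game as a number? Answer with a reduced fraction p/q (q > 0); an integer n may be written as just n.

-5049/16384

step 1: add red to get r; options L={ — } R={ 0 } => -1
step 2: add blue to get rb; options L={ -1 } R={ 0 } => -1/2
step 3: add blue to get rbb; options L={ -1, -1/2 } R={ 0 } => -1/4
step 4: add red to get rbbr; options L={ -1, -1/2 } R={ -1/4, 0 } => -3/8
step 5: add blue to get rbbrb; options L={ -1, -1/2, -3/8 } R={ -1/4, 0 } => -5/16
step 6: add blue to get rbbrbb; options L={ -1, -1/2, -3/8, -5/16 } R={ -1/4, 0 } => -9/32
step 7: add red to get rbbrbbr; options L={ -1, -1/2, -3/8, -5/16 } R={ -9/32, -1/4, 0 } => -19/64
step 8: add red to get rbbrbbrr; options L={ -1, -1/2, -3/8, -5/16 } R={ -19/64, -9/32, -1/4, 0 } => -39/128
step 9: add red to get rbbrbbrrr; options L={ -1, -1/2, -3/8, -5/16 } R={ -39/128, -19/64, -9/32, -1/4, 0 } => -79/256
step 10: add blue to get rbbrbbrrrb; options L={ -1, -1/2, -3/8, -5/16, -79/256 } R={ -39/128, -19/64, -9/32, -1/4, 0 } => -157/512
step 11: add red to get rbbrbbrrrbr; options L={ -1, -1/2, -3/8, -5/16, -79/256 } R={ -157/512, -39/128, -19/64, -9/32, -1/4, 0 } => -315/1024
step 12: add red to get rbbrbbrrrbrr; options L={ -1, -1/2, -3/8, -5/16, -79/256 } R={ -315/1024, -157/512, -39/128, -19/64, -9/32, -1/4, 0 } => -631/2048
step 13: add red to get rbbrbbrrrbrrr; options L={ -1, -1/2, -3/8, -5/16, -79/256 } R={ -631/2048, -315/1024, -157/512, -39/128, -19/64, -9/32, -1/4, 0 } => -1263/4096
step 14: add blue to get rbbrbbrrrbrrrb; options L={ -1, -1/2, -3/8, -5/16, -79/256, -1263/4096 } R={ -631/2048, -315/1024, -157/512, -39/128, -19/64, -9/32, -1/4, 0 } => -2525/8192
step 15: add blue to get rbbrbbrrrbrrrbb; options L={ -1, -1/2, -3/8, -5/16, -79/256, -1263/4096, -2525/8192 } R={ -631/2048, -315/1024, -157/512, -39/128, -19/64, -9/32, -1/4, 0 } => -5049/16384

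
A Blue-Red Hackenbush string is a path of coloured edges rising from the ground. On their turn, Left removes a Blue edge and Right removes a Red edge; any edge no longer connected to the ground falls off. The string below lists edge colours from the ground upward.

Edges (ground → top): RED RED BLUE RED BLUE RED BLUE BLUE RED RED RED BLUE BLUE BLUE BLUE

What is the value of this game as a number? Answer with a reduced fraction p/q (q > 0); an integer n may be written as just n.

-13537/8192

edge 1 of 15 (RED): {  | 0 } → -1
edge 2 of 15 (RED): {  | -1; 0 } → -2
edge 3 of 15 (BLUE): { -2 | -1; 0 } → -3/2
edge 4 of 15 (RED): { -2 | -3/2; -1; 0 } → -7/4
edge 5 of 15 (BLUE): { -2; -7/4 | -3/2; -1; 0 } → -13/8
edge 6 of 15 (RED): { -2; -7/4 | -13/8; -3/2; -1; 0 } → -27/16
edge 7 of 15 (BLUE): { -2; -7/4; -27/16 | -13/8; -3/2; -1; 0 } → -53/32
edge 8 of 15 (BLUE): { -2; -7/4; -27/16; -53/32 | -13/8; -3/2; -1; 0 } → -105/64
edge 9 of 15 (RED): { -2; -7/4; -27/16; -53/32 | -105/64; -13/8; -3/2; -1; 0 } → -211/128
edge 10 of 15 (RED): { -2; -7/4; -27/16; -53/32 | -211/128; -105/64; -13/8; -3/2; -1; 0 } → -423/256
edge 11 of 15 (RED): { -2; -7/4; -27/16; -53/32 | -423/256; -211/128; -105/64; -13/8; -3/2; -1; 0 } → -847/512
edge 12 of 15 (BLUE): { -2; -7/4; -27/16; -53/32; -847/512 | -423/256; -211/128; -105/64; -13/8; -3/2; -1; 0 } → -1693/1024
edge 13 of 15 (BLUE): { -2; -7/4; -27/16; -53/32; -847/512; -1693/1024 | -423/256; -211/128; -105/64; -13/8; -3/2; -1; 0 } → -3385/2048
edge 14 of 15 (BLUE): { -2; -7/4; -27/16; -53/32; -847/512; -1693/1024; -3385/2048 | -423/256; -211/128; -105/64; -13/8; -3/2; -1; 0 } → -6769/4096
edge 15 of 15 (BLUE): { -2; -7/4; -27/16; -53/32; -847/512; -1693/1024; -3385/2048; -6769/4096 | -423/256; -211/128; -105/64; -13/8; -3/2; -1; 0 } → -13537/8192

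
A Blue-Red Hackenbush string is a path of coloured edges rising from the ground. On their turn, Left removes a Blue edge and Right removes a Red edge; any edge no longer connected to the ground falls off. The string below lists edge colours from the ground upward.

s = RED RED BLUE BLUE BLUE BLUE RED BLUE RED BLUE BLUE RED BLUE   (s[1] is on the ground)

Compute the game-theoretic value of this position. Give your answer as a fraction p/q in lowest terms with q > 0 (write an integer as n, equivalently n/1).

val_1 [R]  L=[∅]  R=[0]  ⇒ -1
val_2 [RR]  L=[∅]  R=[-1 0]  ⇒ -2
val_3 [RRB]  L=[-2]  R=[-1 0]  ⇒ -3/2
val_4 [RRBB]  L=[-2 -3/2]  R=[-1 0]  ⇒ -5/4
val_5 [RRBBB]  L=[-2 -3/2 -5/4]  R=[-1 0]  ⇒ -9/8
val_6 [RRBBBB]  L=[-2 -3/2 -5/4 -9/8]  R=[-1 0]  ⇒ -17/16
val_7 [RRBBBBR]  L=[-2 -3/2 -5/4 -9/8]  R=[-17/16 -1 0]  ⇒ -35/32
val_8 [RRBBBBRB]  L=[-2 -3/2 -5/4 -9/8 -35/32]  R=[-17/16 -1 0]  ⇒ -69/64
val_9 [RRBBBBRBR]  L=[-2 -3/2 -5/4 -9/8 -35/32]  R=[-69/64 -17/16 -1 0]  ⇒ -139/128
val_10 [RRBBBBRBRB]  L=[-2 -3/2 -5/4 -9/8 -35/32 -139/128]  R=[-69/64 -17/16 -1 0]  ⇒ -277/256
val_11 [RRBBBBRBRBB]  L=[-2 -3/2 -5/4 -9/8 -35/32 -139/128 -277/256]  R=[-69/64 -17/16 -1 0]  ⇒ -553/512
val_12 [RRBBBBRBRBBR]  L=[-2 -3/2 -5/4 -9/8 -35/32 -139/128 -277/256]  R=[-553/512 -69/64 -17/16 -1 0]  ⇒ -1107/1024
val_13 [RRBBBBRBRBBRB]  L=[-2 -3/2 -5/4 -9/8 -35/32 -139/128 -277/256 -1107/1024]  R=[-553/512 -69/64 -17/16 -1 0]  ⇒ -2213/2048

-2213/2048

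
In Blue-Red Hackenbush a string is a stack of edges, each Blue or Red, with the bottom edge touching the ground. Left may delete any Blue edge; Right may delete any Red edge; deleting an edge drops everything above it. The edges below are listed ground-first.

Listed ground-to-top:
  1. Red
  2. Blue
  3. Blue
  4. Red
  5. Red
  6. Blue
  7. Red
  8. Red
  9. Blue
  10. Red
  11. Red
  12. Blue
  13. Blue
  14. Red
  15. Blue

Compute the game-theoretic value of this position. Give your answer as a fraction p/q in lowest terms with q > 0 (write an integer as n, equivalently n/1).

-7013/16384

Recurse on prefixes of the 15-edge string Red Blue Blue Red Red Blue Red Red Blue Red Red Blue Blue Red Blue:
R: Left { none }, Right { 0 } -> simplest -1
RB: Left { -1 }, Right { 0 } -> simplest -1/2
RBB: Left { -1, -1/2 }, Right { 0 } -> simplest -1/4
RBBR: Left { -1, -1/2 }, Right { -1/4, 0 } -> simplest -3/8
RBBRR: Left { -1, -1/2 }, Right { -3/8, -1/4, 0 } -> simplest -7/16
RBBRRB: Left { -1, -1/2, -7/16 }, Right { -3/8, -1/4, 0 } -> simplest -13/32
RBBRRBR: Left { -1, -1/2, -7/16 }, Right { -13/32, -3/8, -1/4, 0 } -> simplest -27/64
RBBRRBRR: Left { -1, -1/2, -7/16 }, Right { -27/64, -13/32, -3/8, -1/4, 0 } -> simplest -55/128
RBBRRBRRB: Left { -1, -1/2, -7/16, -55/128 }, Right { -27/64, -13/32, -3/8, -1/4, 0 } -> simplest -109/256
RBBRRBRRBR: Left { -1, -1/2, -7/16, -55/128 }, Right { -109/256, -27/64, -13/32, -3/8, -1/4, 0 } -> simplest -219/512
RBBRRBRRBRR: Left { -1, -1/2, -7/16, -55/128 }, Right { -219/512, -109/256, -27/64, -13/32, -3/8, -1/4, 0 } -> simplest -439/1024
RBBRRBRRBRRB: Left { -1, -1/2, -7/16, -55/128, -439/1024 }, Right { -219/512, -109/256, -27/64, -13/32, -3/8, -1/4, 0 } -> simplest -877/2048
RBBRRBRRBRRBB: Left { -1, -1/2, -7/16, -55/128, -439/1024, -877/2048 }, Right { -219/512, -109/256, -27/64, -13/32, -3/8, -1/4, 0 } -> simplest -1753/4096
RBBRRBRRBRRBBR: Left { -1, -1/2, -7/16, -55/128, -439/1024, -877/2048 }, Right { -1753/4096, -219/512, -109/256, -27/64, -13/32, -3/8, -1/4, 0 } -> simplest -3507/8192
RBBRRBRRBRRBBRB: Left { -1, -1/2, -7/16, -55/128, -439/1024, -877/2048, -3507/8192 }, Right { -1753/4096, -219/512, -109/256, -27/64, -13/32, -3/8, -1/4, 0 } -> simplest -7013/16384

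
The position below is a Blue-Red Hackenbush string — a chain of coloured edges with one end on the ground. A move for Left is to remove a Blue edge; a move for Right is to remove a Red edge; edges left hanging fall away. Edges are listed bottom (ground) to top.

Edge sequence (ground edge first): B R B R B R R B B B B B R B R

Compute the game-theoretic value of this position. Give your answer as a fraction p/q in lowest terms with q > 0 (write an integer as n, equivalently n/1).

Build g(s[:k]) for k = 1..15, string s = B R B R B R R B B B B B R B R.
1 of 15 · B · max L 0 · min R +∞ — 1
2 of 15 · BR · max L 0 · min R 1 — 1/2
3 of 15 · BRB · max L 1/2 · min R 1 — 3/4
4 of 15 · BRBR · max L 1/2 · min R 3/4 — 5/8
5 of 15 · BRBRB · max L 5/8 · min R 3/4 — 11/16
6 of 15 · BRBRBR · max L 5/8 · min R 11/16 — 21/32
7 of 15 · BRBRBRR · max L 5/8 · min R 21/32 — 41/64
8 of 15 · BRBRBRRB · max L 41/64 · min R 21/32 — 83/128
9 of 15 · BRBRBRRBB · max L 83/128 · min R 21/32 — 167/256
10 of 15 · BRBRBRRBBB · max L 167/256 · min R 21/32 — 335/512
11 of 15 · BRBRBRRBBBB · max L 335/512 · min R 21/32 — 671/1024
12 of 15 · BRBRBRRBBBBB · max L 671/1024 · min R 21/32 — 1343/2048
13 of 15 · BRBRBRRBBBBBR · max L 671/1024 · min R 1343/2048 — 2685/4096
14 of 15 · BRBRBRRBBBBBRB · max L 2685/4096 · min R 1343/2048 — 5371/8192
15 of 15 · BRBRBRRBBBBBRBR · max L 2685/4096 · min R 5371/8192 — 10741/16384

10741/16384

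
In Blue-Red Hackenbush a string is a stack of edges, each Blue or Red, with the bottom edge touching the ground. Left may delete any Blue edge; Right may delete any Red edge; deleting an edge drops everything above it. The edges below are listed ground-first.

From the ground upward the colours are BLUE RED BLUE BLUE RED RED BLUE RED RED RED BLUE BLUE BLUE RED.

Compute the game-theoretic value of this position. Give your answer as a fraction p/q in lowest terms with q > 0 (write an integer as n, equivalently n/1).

Recurse on prefixes of the 14-edge string BLUE RED BLUE BLUE RED RED BLUE RED RED RED BLUE BLUE BLUE RED:
1 of 14 · B · max L 0 · min R +∞ => 1
2 of 14 · BR · max L 0 · min R 1 => 1/2
3 of 14 · BRB · max L 1/2 · min R 1 => 3/4
4 of 14 · BRBB · max L 3/4 · min R 1 => 7/8
5 of 14 · BRBBR · max L 3/4 · min R 7/8 => 13/16
6 of 14 · BRBBRR · max L 3/4 · min R 13/16 => 25/32
7 of 14 · BRBBRRB · max L 25/32 · min R 13/16 => 51/64
8 of 14 · BRBBRRBR · max L 25/32 · min R 51/64 => 101/128
9 of 14 · BRBBRRBRR · max L 25/32 · min R 101/128 => 201/256
10 of 14 · BRBBRRBRRR · max L 25/32 · min R 201/256 => 401/512
11 of 14 · BRBBRRBRRRB · max L 401/512 · min R 201/256 => 803/1024
12 of 14 · BRBBRRBRRRBB · max L 803/1024 · min R 201/256 => 1607/2048
13 of 14 · BRBBRRBRRRBBB · max L 1607/2048 · min R 201/256 => 3215/4096
14 of 14 · BRBBRRBRRRBBBR · max L 1607/2048 · min R 3215/4096 => 6429/8192

6429/8192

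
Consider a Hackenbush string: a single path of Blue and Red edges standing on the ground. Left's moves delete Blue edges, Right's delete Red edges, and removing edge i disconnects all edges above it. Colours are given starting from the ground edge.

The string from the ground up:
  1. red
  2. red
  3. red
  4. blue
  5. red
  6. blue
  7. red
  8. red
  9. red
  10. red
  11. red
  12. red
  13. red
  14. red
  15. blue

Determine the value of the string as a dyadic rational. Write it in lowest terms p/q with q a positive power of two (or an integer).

r: Left { · }, Right { 0 } ⇒ simplest -1
rr: Left { · }, Right { -1; 0 } ⇒ simplest -2
rrr: Left { · }, Right { -2; -1; 0 } ⇒ simplest -3
rrrb: Left { -3 }, Right { -2; -1; 0 } ⇒ simplest -5/2
rrrbr: Left { -3 }, Right { -5/2; -2; -1; 0 } ⇒ simplest -11/4
rrrbrb: Left { -3; -11/4 }, Right { -5/2; -2; -1; 0 } ⇒ simplest -21/8
rrrbrbr: Left { -3; -11/4 }, Right { -21/8; -5/2; -2; -1; 0 } ⇒ simplest -43/16
rrrbrbrr: Left { -3; -11/4 }, Right { -43/16; -21/8; -5/2; -2; -1; 0 } ⇒ simplest -87/32
rrrbrbrrr: Left { -3; -11/4 }, Right { -87/32; -43/16; -21/8; -5/2; -2; -1; 0 } ⇒ simplest -175/64
rrrbrbrrrr: Left { -3; -11/4 }, Right { -175/64; -87/32; -43/16; -21/8; -5/2; -2; -1; 0 } ⇒ simplest -351/128
rrrbrbrrrrr: Left { -3; -11/4 }, Right { -351/128; -175/64; -87/32; -43/16; -21/8; -5/2; -2; -1; 0 } ⇒ simplest -703/256
rrrbrbrrrrrr: Left { -3; -11/4 }, Right { -703/256; -351/128; -175/64; -87/32; -43/16; -21/8; -5/2; -2; -1; 0 } ⇒ simplest -1407/512
rrrbrbrrrrrrr: Left { -3; -11/4 }, Right { -1407/512; -703/256; -351/128; -175/64; -87/32; -43/16; -21/8; -5/2; -2; -1; 0 } ⇒ simplest -2815/1024
rrrbrbrrrrrrrr: Left { -3; -11/4 }, Right { -2815/1024; -1407/512; -703/256; -351/128; -175/64; -87/32; -43/16; -21/8; -5/2; -2; -1; 0 } ⇒ simplest -5631/2048
rrrbrbrrrrrrrrb: Left { -3; -11/4; -5631/2048 }, Right { -2815/1024; -1407/512; -703/256; -351/128; -175/64; -87/32; -43/16; -21/8; -5/2; -2; -1; 0 } ⇒ simplest -11261/4096

-11261/4096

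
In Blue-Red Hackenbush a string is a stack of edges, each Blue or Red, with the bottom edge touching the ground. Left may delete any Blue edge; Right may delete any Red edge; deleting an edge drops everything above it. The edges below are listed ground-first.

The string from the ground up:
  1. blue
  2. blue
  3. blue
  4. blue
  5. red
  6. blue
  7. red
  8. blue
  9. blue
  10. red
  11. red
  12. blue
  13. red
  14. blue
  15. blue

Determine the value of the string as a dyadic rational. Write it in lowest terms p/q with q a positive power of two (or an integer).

7575/2048

b: Left { 0 }, Right { ∅ } → simplest 1
bb: Left { 0 1 }, Right { ∅ } → simplest 2
bbb: Left { 0 1 2 }, Right { ∅ } → simplest 3
bbbb: Left { 0 1 2 3 }, Right { ∅ } → simplest 4
bbbbr: Left { 0 1 2 3 }, Right { 4 } → simplest 7/2
bbbbrb: Left { 0 1 2 3 7/2 }, Right { 4 } → simplest 15/4
bbbbrbr: Left { 0 1 2 3 7/2 }, Right { 15/4 4 } → simplest 29/8
bbbbrbrb: Left { 0 1 2 3 7/2 29/8 }, Right { 15/4 4 } → simplest 59/16
bbbbrbrbb: Left { 0 1 2 3 7/2 29/8 59/16 }, Right { 15/4 4 } → simplest 119/32
bbbbrbrbbr: Left { 0 1 2 3 7/2 29/8 59/16 }, Right { 119/32 15/4 4 } → simplest 237/64
bbbbrbrbbrr: Left { 0 1 2 3 7/2 29/8 59/16 }, Right { 237/64 119/32 15/4 4 } → simplest 473/128
bbbbrbrbbrrb: Left { 0 1 2 3 7/2 29/8 59/16 473/128 }, Right { 237/64 119/32 15/4 4 } → simplest 947/256
bbbbrbrbbrrbr: Left { 0 1 2 3 7/2 29/8 59/16 473/128 }, Right { 947/256 237/64 119/32 15/4 4 } → simplest 1893/512
bbbbrbrbbrrbrb: Left { 0 1 2 3 7/2 29/8 59/16 473/128 1893/512 }, Right { 947/256 237/64 119/32 15/4 4 } → simplest 3787/1024
bbbbrbrbbrrbrbb: Left { 0 1 2 3 7/2 29/8 59/16 473/128 1893/512 3787/1024 }, Right { 947/256 237/64 119/32 15/4 4 } → simplest 7575/2048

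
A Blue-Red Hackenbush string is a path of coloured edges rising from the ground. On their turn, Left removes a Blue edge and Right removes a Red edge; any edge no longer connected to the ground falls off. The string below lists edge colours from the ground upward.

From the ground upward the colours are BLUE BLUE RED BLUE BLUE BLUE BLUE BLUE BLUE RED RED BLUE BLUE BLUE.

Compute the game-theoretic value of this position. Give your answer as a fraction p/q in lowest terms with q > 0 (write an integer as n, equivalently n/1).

value_1 [B]  L=[0]  R=[]  -> 1
value_2 [BB]  L=[0,1]  R=[]  -> 2
value_3 [BBR]  L=[0,1]  R=[2]  -> 3/2
value_4 [BBRB]  L=[0,1,3/2]  R=[2]  -> 7/4
value_5 [BBRBB]  L=[0,1,3/2,7/4]  R=[2]  -> 15/8
value_6 [BBRBBB]  L=[0,1,3/2,7/4,15/8]  R=[2]  -> 31/16
value_7 [BBRBBBB]  L=[0,1,3/2,7/4,15/8,31/16]  R=[2]  -> 63/32
value_8 [BBRBBBBB]  L=[0,1,3/2,7/4,15/8,31/16,63/32]  R=[2]  -> 127/64
value_9 [BBRBBBBBB]  L=[0,1,3/2,7/4,15/8,31/16,63/32,127/64]  R=[2]  -> 255/128
value_10 [BBRBBBBBBR]  L=[0,1,3/2,7/4,15/8,31/16,63/32,127/64]  R=[255/128,2]  -> 509/256
value_11 [BBRBBBBBBRR]  L=[0,1,3/2,7/4,15/8,31/16,63/32,127/64]  R=[509/256,255/128,2]  -> 1017/512
value_12 [BBRBBBBBBRRB]  L=[0,1,3/2,7/4,15/8,31/16,63/32,127/64,1017/512]  R=[509/256,255/128,2]  -> 2035/1024
value_13 [BBRBBBBBBRRBB]  L=[0,1,3/2,7/4,15/8,31/16,63/32,127/64,1017/512,2035/1024]  R=[509/256,255/128,2]  -> 4071/2048
value_14 [BBRBBBBBBRRBBB]  L=[0,1,3/2,7/4,15/8,31/16,63/32,127/64,1017/512,2035/1024,4071/2048]  R=[509/256,255/128,2]  -> 8143/4096

8143/4096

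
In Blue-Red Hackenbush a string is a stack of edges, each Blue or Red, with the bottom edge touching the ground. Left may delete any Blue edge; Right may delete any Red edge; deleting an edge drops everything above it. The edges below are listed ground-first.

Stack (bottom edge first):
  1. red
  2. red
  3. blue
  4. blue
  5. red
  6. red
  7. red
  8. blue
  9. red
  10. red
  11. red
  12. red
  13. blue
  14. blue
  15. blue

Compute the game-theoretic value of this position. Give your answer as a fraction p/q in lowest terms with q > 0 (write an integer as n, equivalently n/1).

-12017/8192

Recurse on prefixes of the 15-edge string red red blue blue red red red blue red red red red blue blue blue:
G(r) = { (no moves) | 0 } — -1
G(rr) = { (no moves) | -1 0 } — -2
G(rrb) = { -2 | -1 0 } — -3/2
G(rrbb) = { -2 -3/2 | -1 0 } — -5/4
G(rrbbr) = { -2 -3/2 | -5/4 -1 0 } — -11/8
G(rrbbrr) = { -2 -3/2 | -11/8 -5/4 -1 0 } — -23/16
G(rrbbrrr) = { -2 -3/2 | -23/16 -11/8 -5/4 -1 0 } — -47/32
G(rrbbrrrb) = { -2 -3/2 -47/32 | -23/16 -11/8 -5/4 -1 0 } — -93/64
G(rrbbrrrbr) = { -2 -3/2 -47/32 | -93/64 -23/16 -11/8 -5/4 -1 0 } — -187/128
G(rrbbrrrbrr) = { -2 -3/2 -47/32 | -187/128 -93/64 -23/16 -11/8 -5/4 -1 0 } — -375/256
G(rrbbrrrbrrr) = { -2 -3/2 -47/32 | -375/256 -187/128 -93/64 -23/16 -11/8 -5/4 -1 0 } — -751/512
G(rrbbrrrbrrrr) = { -2 -3/2 -47/32 | -751/512 -375/256 -187/128 -93/64 -23/16 -11/8 -5/4 -1 0 } — -1503/1024
G(rrbbrrrbrrrrb) = { -2 -3/2 -47/32 -1503/1024 | -751/512 -375/256 -187/128 -93/64 -23/16 -11/8 -5/4 -1 0 } — -3005/2048
G(rrbbrrrbrrrrbb) = { -2 -3/2 -47/32 -1503/1024 -3005/2048 | -751/512 -375/256 -187/128 -93/64 -23/16 -11/8 -5/4 -1 0 } — -6009/4096
G(rrbbrrrbrrrrbbb) = { -2 -3/2 -47/32 -1503/1024 -3005/2048 -6009/4096 | -751/512 -375/256 -187/128 -93/64 -23/16 -11/8 -5/4 -1 0 } — -12017/8192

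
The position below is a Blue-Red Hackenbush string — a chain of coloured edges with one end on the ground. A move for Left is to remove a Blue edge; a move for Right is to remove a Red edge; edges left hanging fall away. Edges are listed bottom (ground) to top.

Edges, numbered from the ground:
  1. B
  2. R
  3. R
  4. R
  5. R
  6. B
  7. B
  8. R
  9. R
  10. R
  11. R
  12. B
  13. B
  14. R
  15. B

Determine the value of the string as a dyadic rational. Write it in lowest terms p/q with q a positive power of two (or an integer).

1563/16384

Prefix values for B R R R R B B R R R R B B R B via {L|R} + simplicity:
G(B) = { 0 | (no moves) } — 1
G(BR) = { 0 | 1 } — 1/2
G(BRR) = { 0 | 1/2 1 } — 1/4
G(BRRR) = { 0 | 1/4 1/2 1 } — 1/8
G(BRRRR) = { 0 | 1/8 1/4 1/2 1 } — 1/16
G(BRRRRB) = { 0 1/16 | 1/8 1/4 1/2 1 } — 3/32
G(BRRRRBB) = { 0 1/16 3/32 | 1/8 1/4 1/2 1 } — 7/64
G(BRRRRBBR) = { 0 1/16 3/32 | 7/64 1/8 1/4 1/2 1 } — 13/128
G(BRRRRBBRR) = { 0 1/16 3/32 | 13/128 7/64 1/8 1/4 1/2 1 } — 25/256
G(BRRRRBBRRR) = { 0 1/16 3/32 | 25/256 13/128 7/64 1/8 1/4 1/2 1 } — 49/512
G(BRRRRBBRRRR) = { 0 1/16 3/32 | 49/512 25/256 13/128 7/64 1/8 1/4 1/2 1 } — 97/1024
G(BRRRRBBRRRRB) = { 0 1/16 3/32 97/1024 | 49/512 25/256 13/128 7/64 1/8 1/4 1/2 1 } — 195/2048
G(BRRRRBBRRRRBB) = { 0 1/16 3/32 97/1024 195/2048 | 49/512 25/256 13/128 7/64 1/8 1/4 1/2 1 } — 391/4096
G(BRRRRBBRRRRBBR) = { 0 1/16 3/32 97/1024 195/2048 | 391/4096 49/512 25/256 13/128 7/64 1/8 1/4 1/2 1 } — 781/8192
G(BRRRRBBRRRRBBRB) = { 0 1/16 3/32 97/1024 195/2048 781/8192 | 391/4096 49/512 25/256 13/128 7/64 1/8 1/4 1/2 1 } — 1563/16384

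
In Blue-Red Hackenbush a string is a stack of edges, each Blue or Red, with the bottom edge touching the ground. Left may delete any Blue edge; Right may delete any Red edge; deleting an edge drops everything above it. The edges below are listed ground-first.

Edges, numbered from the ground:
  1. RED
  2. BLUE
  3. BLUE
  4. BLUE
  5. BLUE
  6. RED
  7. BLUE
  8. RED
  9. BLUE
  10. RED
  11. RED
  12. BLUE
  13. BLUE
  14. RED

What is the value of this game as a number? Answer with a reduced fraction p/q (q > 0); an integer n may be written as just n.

Prefix values for RED BLUE BLUE BLUE BLUE RED BLUE RED BLUE RED RED BLUE BLUE RED via {L|R} + simplicity:
edge 1 of 14 (RED): { ∅ | 0 } gives -1
edge 2 of 14 (BLUE): { -1 | 0 } gives -1/2
edge 3 of 14 (BLUE): { -1, -1/2 | 0 } gives -1/4
edge 4 of 14 (BLUE): { -1, -1/2, -1/4 | 0 } gives -1/8
edge 5 of 14 (BLUE): { -1, -1/2, -1/4, -1/8 | 0 } gives -1/16
edge 6 of 14 (RED): { -1, -1/2, -1/4, -1/8 | -1/16, 0 } gives -3/32
edge 7 of 14 (BLUE): { -1, -1/2, -1/4, -1/8, -3/32 | -1/16, 0 } gives -5/64
edge 8 of 14 (RED): { -1, -1/2, -1/4, -1/8, -3/32 | -5/64, -1/16, 0 } gives -11/128
edge 9 of 14 (BLUE): { -1, -1/2, -1/4, -1/8, -3/32, -11/128 | -5/64, -1/16, 0 } gives -21/256
edge 10 of 14 (RED): { -1, -1/2, -1/4, -1/8, -3/32, -11/128 | -21/256, -5/64, -1/16, 0 } gives -43/512
edge 11 of 14 (RED): { -1, -1/2, -1/4, -1/8, -3/32, -11/128 | -43/512, -21/256, -5/64, -1/16, 0 } gives -87/1024
edge 12 of 14 (BLUE): { -1, -1/2, -1/4, -1/8, -3/32, -11/128, -87/1024 | -43/512, -21/256, -5/64, -1/16, 0 } gives -173/2048
edge 13 of 14 (BLUE): { -1, -1/2, -1/4, -1/8, -3/32, -11/128, -87/1024, -173/2048 | -43/512, -21/256, -5/64, -1/16, 0 } gives -345/4096
edge 14 of 14 (RED): { -1, -1/2, -1/4, -1/8, -3/32, -11/128, -87/1024, -173/2048 | -345/4096, -43/512, -21/256, -5/64, -1/16, 0 } gives -691/8192

-691/8192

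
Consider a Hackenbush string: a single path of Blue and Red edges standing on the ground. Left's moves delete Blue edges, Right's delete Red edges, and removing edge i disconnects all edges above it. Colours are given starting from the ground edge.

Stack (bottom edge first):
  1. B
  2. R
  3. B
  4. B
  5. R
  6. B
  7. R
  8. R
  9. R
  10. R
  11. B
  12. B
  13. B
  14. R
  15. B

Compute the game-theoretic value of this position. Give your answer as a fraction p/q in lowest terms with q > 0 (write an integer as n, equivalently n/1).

13371/16384

Build val(s[:k]) for k = 1..15, string s = B R B B R B R R R R B B B R B.
B: Left { 0 }, Right {  } ⇒ simplest 1
BR: Left { 0 }, Right { 1 } ⇒ simplest 1/2
BRB: Left { 0,1/2 }, Right { 1 } ⇒ simplest 3/4
BRBB: Left { 0,1/2,3/4 }, Right { 1 } ⇒ simplest 7/8
BRBBR: Left { 0,1/2,3/4 }, Right { 7/8,1 } ⇒ simplest 13/16
BRBBRB: Left { 0,1/2,3/4,13/16 }, Right { 7/8,1 } ⇒ simplest 27/32
BRBBRBR: Left { 0,1/2,3/4,13/16 }, Right { 27/32,7/8,1 } ⇒ simplest 53/64
BRBBRBRR: Left { 0,1/2,3/4,13/16 }, Right { 53/64,27/32,7/8,1 } ⇒ simplest 105/128
BRBBRBRRR: Left { 0,1/2,3/4,13/16 }, Right { 105/128,53/64,27/32,7/8,1 } ⇒ simplest 209/256
BRBBRBRRRR: Left { 0,1/2,3/4,13/16 }, Right { 209/256,105/128,53/64,27/32,7/8,1 } ⇒ simplest 417/512
BRBBRBRRRRB: Left { 0,1/2,3/4,13/16,417/512 }, Right { 209/256,105/128,53/64,27/32,7/8,1 } ⇒ simplest 835/1024
BRBBRBRRRRBB: Left { 0,1/2,3/4,13/16,417/512,835/1024 }, Right { 209/256,105/128,53/64,27/32,7/8,1 } ⇒ simplest 1671/2048
BRBBRBRRRRBBB: Left { 0,1/2,3/4,13/16,417/512,835/1024,1671/2048 }, Right { 209/256,105/128,53/64,27/32,7/8,1 } ⇒ simplest 3343/4096
BRBBRBRRRRBBBR: Left { 0,1/2,3/4,13/16,417/512,835/1024,1671/2048 }, Right { 3343/4096,209/256,105/128,53/64,27/32,7/8,1 } ⇒ simplest 6685/8192
BRBBRBRRRRBBBRB: Left { 0,1/2,3/4,13/16,417/512,835/1024,1671/2048,6685/8192 }, Right { 3343/4096,209/256,105/128,53/64,27/32,7/8,1 } ⇒ simplest 13371/16384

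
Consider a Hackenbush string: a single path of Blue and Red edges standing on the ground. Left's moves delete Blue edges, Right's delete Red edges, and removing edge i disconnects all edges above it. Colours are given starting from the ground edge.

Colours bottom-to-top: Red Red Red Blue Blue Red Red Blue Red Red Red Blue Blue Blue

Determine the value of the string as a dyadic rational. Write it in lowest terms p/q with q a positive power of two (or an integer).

-4977/2048

Build G(s[:k]) for k = 1..14, string s = Red Red Red Blue Blue Red Red Blue Red Red Red Blue Blue Blue.
edge 1 of 14 (Red): { (no moves) | 0 } ⇒ -1
edge 2 of 14 (Red): { (no moves) | -1, 0 } ⇒ -2
edge 3 of 14 (Red): { (no moves) | -2, -1, 0 } ⇒ -3
edge 4 of 14 (Blue): { -3 | -2, -1, 0 } ⇒ -5/2
edge 5 of 14 (Blue): { -3, -5/2 | -2, -1, 0 } ⇒ -9/4
edge 6 of 14 (Red): { -3, -5/2 | -9/4, -2, -1, 0 } ⇒ -19/8
edge 7 of 14 (Red): { -3, -5/2 | -19/8, -9/4, -2, -1, 0 } ⇒ -39/16
edge 8 of 14 (Blue): { -3, -5/2, -39/16 | -19/8, -9/4, -2, -1, 0 } ⇒ -77/32
edge 9 of 14 (Red): { -3, -5/2, -39/16 | -77/32, -19/8, -9/4, -2, -1, 0 } ⇒ -155/64
edge 10 of 14 (Red): { -3, -5/2, -39/16 | -155/64, -77/32, -19/8, -9/4, -2, -1, 0 } ⇒ -311/128
edge 11 of 14 (Red): { -3, -5/2, -39/16 | -311/128, -155/64, -77/32, -19/8, -9/4, -2, -1, 0 } ⇒ -623/256
edge 12 of 14 (Blue): { -3, -5/2, -39/16, -623/256 | -311/128, -155/64, -77/32, -19/8, -9/4, -2, -1, 0 } ⇒ -1245/512
edge 13 of 14 (Blue): { -3, -5/2, -39/16, -623/256, -1245/512 | -311/128, -155/64, -77/32, -19/8, -9/4, -2, -1, 0 } ⇒ -2489/1024
edge 14 of 14 (Blue): { -3, -5/2, -39/16, -623/256, -1245/512, -2489/1024 | -311/128, -155/64, -77/32, -19/8, -9/4, -2, -1, 0 } ⇒ -4977/2048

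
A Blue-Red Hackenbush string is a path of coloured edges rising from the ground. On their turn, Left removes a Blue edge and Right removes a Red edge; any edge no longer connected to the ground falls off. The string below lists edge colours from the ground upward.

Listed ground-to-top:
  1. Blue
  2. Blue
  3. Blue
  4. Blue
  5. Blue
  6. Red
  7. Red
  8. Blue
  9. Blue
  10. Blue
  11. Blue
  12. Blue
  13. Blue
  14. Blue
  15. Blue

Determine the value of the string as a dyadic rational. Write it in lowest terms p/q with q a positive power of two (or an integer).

Prefix values for Blue Blue Blue Blue Blue Red Red Blue Blue Blue Blue Blue Blue Blue Blue via {L|R} + simplicity:
step 1: add Blue to get B; options L={ 0 } R={ none } = 1
step 2: add Blue to get BB; options L={ 0,1 } R={ none } = 2
step 3: add Blue to get BBB; options L={ 0,1,2 } R={ none } = 3
step 4: add Blue to get BBBB; options L={ 0,1,2,3 } R={ none } = 4
step 5: add Blue to get BBBBB; options L={ 0,1,2,3,4 } R={ none } = 5
step 6: add Red to get BBBBBR; options L={ 0,1,2,3,4 } R={ 5 } = 9/2
step 7: add Red to get BBBBBRR; options L={ 0,1,2,3,4 } R={ 9/2,5 } = 17/4
step 8: add Blue to get BBBBBRRB; options L={ 0,1,2,3,4,17/4 } R={ 9/2,5 } = 35/8
step 9: add Blue to get BBBBBRRBB; options L={ 0,1,2,3,4,17/4,35/8 } R={ 9/2,5 } = 71/16
step 10: add Blue to get BBBBBRRBBB; options L={ 0,1,2,3,4,17/4,35/8,71/16 } R={ 9/2,5 } = 143/32
step 11: add Blue to get BBBBBRRBBBB; options L={ 0,1,2,3,4,17/4,35/8,71/16,143/32 } R={ 9/2,5 } = 287/64
step 12: add Blue to get BBBBBRRBBBBB; options L={ 0,1,2,3,4,17/4,35/8,71/16,143/32,287/64 } R={ 9/2,5 } = 575/128
step 13: add Blue to get BBBBBRRBBBBBB; options L={ 0,1,2,3,4,17/4,35/8,71/16,143/32,287/64,575/128 } R={ 9/2,5 } = 1151/256
step 14: add Blue to get BBBBBRRBBBBBBB; options L={ 0,1,2,3,4,17/4,35/8,71/16,143/32,287/64,575/128,1151/256 } R={ 9/2,5 } = 2303/512
step 15: add Blue to get BBBBBRRBBBBBBBB; options L={ 0,1,2,3,4,17/4,35/8,71/16,143/32,287/64,575/128,1151/256,2303/512 } R={ 9/2,5 } = 4607/1024

4607/1024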